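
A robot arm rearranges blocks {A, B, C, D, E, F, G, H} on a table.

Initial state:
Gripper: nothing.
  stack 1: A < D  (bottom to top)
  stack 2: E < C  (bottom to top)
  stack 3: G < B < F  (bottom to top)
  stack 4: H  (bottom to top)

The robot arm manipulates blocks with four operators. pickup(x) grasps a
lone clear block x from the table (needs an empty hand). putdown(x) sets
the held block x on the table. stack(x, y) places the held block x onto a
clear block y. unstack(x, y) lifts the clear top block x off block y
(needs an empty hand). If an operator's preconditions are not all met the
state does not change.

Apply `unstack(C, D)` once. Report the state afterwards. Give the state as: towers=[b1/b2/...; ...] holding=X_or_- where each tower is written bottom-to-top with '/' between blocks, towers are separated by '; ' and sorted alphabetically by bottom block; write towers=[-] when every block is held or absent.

towers=[A/D; E/C; G/B/F; H] holding=-

before: towers=[A/D; E/C; G/B/F; H] holding=-
pre[unstack(C, D)]: on(C,D) ✗, clear(C) ✓, handempty ✓
on(C,D) unmet → unstack(C, D) is a no-op
after:  towers=[A/D; E/C; G/B/F; H] holding=-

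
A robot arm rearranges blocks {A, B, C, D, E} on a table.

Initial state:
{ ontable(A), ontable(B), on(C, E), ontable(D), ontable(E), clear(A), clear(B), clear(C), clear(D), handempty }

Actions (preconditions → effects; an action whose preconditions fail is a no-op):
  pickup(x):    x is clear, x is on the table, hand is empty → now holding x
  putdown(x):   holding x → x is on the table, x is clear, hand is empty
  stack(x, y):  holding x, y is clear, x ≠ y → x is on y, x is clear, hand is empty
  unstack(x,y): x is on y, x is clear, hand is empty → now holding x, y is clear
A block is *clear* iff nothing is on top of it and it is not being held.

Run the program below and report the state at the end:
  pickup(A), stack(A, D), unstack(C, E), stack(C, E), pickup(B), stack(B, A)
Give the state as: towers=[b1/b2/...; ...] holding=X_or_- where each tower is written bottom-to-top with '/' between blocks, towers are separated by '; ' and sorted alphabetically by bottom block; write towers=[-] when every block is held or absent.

step 1 (pickup(A)): towers=[B; D; E/C] holding=A
step 2 (stack(A, D)): towers=[B; D/A; E/C] holding=-
step 3 (unstack(C, E)): towers=[B; D/A; E] holding=C
step 4 (stack(C, E)): towers=[B; D/A; E/C] holding=-
step 5 (pickup(B)): towers=[D/A; E/C] holding=B
step 6 (stack(B, A)): towers=[D/A/B; E/C] holding=-

towers=[D/A/B; E/C] holding=-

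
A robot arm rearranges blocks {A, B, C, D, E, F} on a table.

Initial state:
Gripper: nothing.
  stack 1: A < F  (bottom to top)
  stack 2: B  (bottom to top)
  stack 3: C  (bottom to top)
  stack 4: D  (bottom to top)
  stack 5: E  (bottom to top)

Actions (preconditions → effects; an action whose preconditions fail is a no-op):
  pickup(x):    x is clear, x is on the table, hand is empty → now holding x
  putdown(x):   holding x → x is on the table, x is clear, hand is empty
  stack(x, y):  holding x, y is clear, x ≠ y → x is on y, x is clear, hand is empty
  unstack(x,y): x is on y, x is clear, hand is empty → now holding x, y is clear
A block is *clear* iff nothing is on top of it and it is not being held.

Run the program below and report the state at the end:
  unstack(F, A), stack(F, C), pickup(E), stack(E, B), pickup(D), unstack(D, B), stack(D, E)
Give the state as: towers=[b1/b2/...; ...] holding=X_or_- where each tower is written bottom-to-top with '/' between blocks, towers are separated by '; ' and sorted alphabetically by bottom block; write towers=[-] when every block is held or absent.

towers=[A; B/E/D; C/F] holding=-

step 1 (unstack(F, A)): towers=[A; B; C; D; E] holding=F
step 2 (stack(F, C)): towers=[A; B; C/F; D; E] holding=-
step 3 (pickup(E)): towers=[A; B; C/F; D] holding=E
step 4 (stack(E, B)): towers=[A; B/E; C/F; D] holding=-
step 5 (pickup(D)): towers=[A; B/E; C/F] holding=D
step 6 (unstack(D, B)) [no-op]: towers=[A; B/E; C/F] holding=D
step 7 (stack(D, E)): towers=[A; B/E/D; C/F] holding=-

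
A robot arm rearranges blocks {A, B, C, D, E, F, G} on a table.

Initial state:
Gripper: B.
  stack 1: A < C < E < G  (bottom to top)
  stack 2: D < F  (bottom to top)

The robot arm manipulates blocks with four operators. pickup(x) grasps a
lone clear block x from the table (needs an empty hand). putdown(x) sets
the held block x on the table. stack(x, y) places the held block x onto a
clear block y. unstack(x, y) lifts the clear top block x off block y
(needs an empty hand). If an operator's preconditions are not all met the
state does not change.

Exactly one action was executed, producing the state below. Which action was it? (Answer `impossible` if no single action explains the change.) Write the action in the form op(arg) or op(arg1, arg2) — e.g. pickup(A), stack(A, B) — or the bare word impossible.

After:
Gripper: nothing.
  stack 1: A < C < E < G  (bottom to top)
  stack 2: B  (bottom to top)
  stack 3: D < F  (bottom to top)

putdown(B)

target: towers=[A/C/E/G; B; D/F] holding=-
        putdown(B) → towers=[A/C/E/G; B; D/F] holding=-  ← match
       stack(B, F) → towers=[A/C/E/G; D/F/B] holding=-
       stack(B, G) → towers=[A/C/E/G/B; D/F] holding=-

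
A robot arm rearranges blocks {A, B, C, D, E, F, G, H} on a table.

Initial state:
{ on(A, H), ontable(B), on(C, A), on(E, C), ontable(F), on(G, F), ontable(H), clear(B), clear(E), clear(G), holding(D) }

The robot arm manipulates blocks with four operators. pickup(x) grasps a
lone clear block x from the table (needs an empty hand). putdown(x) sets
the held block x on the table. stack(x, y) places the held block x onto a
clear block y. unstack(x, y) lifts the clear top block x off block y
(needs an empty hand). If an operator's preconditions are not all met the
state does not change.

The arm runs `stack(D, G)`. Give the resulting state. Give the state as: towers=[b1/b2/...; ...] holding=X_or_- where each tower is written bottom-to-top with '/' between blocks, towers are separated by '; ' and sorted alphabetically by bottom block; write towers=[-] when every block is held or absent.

towers=[B; F/G/D; H/A/C/E] holding=-

before: towers=[B; F/G; H/A/C/E] holding=D
pre[stack(D, G)]: holding(D) ✓, clear(G) ✓, D≠G ✓
all met → apply stack(D, G)
after:  towers=[B; F/G/D; H/A/C/E] holding=-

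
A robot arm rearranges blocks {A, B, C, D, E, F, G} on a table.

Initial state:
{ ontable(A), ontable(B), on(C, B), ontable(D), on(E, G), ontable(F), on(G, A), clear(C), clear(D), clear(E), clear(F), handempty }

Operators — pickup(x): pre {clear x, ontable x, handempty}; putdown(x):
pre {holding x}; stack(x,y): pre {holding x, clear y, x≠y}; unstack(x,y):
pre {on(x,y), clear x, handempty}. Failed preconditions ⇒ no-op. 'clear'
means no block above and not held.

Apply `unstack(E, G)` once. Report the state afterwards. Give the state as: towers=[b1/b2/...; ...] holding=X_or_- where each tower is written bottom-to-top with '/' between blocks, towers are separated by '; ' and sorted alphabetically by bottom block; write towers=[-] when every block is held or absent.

towers=[A/G; B/C; D; F] holding=E

before: towers=[A/G/E; B/C; D; F] holding=-
pre[unstack(E, G)]: on(E,G) yes, clear(E) yes, handempty yes
all met → apply unstack(E, G)
after:  towers=[A/G; B/C; D; F] holding=E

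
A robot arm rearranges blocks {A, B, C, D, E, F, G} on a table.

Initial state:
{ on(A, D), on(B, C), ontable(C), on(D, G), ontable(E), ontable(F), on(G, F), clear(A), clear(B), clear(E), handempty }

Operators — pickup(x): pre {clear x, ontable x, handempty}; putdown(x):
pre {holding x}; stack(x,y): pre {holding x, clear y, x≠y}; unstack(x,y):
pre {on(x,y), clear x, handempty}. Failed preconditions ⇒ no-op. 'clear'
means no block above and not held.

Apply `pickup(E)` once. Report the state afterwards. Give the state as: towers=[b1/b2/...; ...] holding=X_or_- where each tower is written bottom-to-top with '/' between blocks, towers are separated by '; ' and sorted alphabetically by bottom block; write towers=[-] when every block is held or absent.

towers=[C/B; F/G/D/A] holding=E

before: towers=[C/B; E; F/G/D/A] holding=-
pre[pickup(E)]: clear(E) ok, ontable(E) ok, handempty ok
all met → apply pickup(E)
after:  towers=[C/B; F/G/D/A] holding=E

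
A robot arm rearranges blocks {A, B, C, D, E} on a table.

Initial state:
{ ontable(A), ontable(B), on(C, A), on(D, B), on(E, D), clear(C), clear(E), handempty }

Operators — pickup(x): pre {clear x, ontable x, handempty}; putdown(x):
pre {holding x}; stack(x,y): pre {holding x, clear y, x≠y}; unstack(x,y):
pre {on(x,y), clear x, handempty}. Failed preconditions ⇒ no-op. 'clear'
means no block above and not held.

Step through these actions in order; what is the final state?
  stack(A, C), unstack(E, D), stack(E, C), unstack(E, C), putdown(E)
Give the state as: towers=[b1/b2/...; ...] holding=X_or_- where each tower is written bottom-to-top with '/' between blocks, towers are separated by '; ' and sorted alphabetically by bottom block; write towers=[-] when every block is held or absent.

step 1 (stack(A, C)) [no-op]: towers=[A/C; B/D/E] holding=-
step 2 (unstack(E, D)): towers=[A/C; B/D] holding=E
step 3 (stack(E, C)): towers=[A/C/E; B/D] holding=-
step 4 (unstack(E, C)): towers=[A/C; B/D] holding=E
step 5 (putdown(E)): towers=[A/C; B/D; E] holding=-

towers=[A/C; B/D; E] holding=-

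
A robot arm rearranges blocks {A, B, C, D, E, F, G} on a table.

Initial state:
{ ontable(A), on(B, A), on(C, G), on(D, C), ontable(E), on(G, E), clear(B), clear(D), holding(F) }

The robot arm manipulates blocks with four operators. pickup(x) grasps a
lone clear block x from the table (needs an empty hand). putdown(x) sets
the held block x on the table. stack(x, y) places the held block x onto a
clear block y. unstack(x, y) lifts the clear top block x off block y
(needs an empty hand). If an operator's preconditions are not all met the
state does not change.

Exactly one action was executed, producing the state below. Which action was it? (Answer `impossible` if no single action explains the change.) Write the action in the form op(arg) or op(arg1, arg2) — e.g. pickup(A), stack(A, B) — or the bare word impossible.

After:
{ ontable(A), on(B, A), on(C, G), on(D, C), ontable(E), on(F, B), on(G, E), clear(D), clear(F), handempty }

stack(F, B)

target: towers=[A/B/F; E/G/C/D] holding=-
        putdown(F) → towers=[A/B; E/G/C/D; F] holding=-
       stack(F, B) → towers=[A/B/F; E/G/C/D] holding=-  ← match
       stack(F, D) → towers=[A/B; E/G/C/D/F] holding=-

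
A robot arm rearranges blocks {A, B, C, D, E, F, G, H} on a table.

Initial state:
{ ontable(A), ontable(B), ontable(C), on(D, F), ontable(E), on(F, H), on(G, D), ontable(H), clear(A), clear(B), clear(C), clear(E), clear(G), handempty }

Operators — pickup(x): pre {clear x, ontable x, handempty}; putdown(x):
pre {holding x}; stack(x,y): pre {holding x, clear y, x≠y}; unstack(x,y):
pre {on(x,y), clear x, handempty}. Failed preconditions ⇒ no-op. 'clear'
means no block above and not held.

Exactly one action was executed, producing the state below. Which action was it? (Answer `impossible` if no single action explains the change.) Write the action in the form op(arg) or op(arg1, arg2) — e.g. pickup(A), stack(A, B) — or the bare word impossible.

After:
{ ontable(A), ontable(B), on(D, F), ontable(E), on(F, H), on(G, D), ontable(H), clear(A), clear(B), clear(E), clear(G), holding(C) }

target: towers=[A; B; E; H/F/D/G] holding=C
     unstack(G, D) → towers=[A; B; C; E; H/F/D] holding=G
         pickup(A) → towers=[B; C; E; H/F/D/G] holding=A
         pickup(E) → towers=[A; B; C; H/F/D/G] holding=E
         pickup(B) → towers=[A; C; E; H/F/D/G] holding=B
         pickup(C) → towers=[A; B; E; H/F/D/G] holding=C  ← match

pickup(C)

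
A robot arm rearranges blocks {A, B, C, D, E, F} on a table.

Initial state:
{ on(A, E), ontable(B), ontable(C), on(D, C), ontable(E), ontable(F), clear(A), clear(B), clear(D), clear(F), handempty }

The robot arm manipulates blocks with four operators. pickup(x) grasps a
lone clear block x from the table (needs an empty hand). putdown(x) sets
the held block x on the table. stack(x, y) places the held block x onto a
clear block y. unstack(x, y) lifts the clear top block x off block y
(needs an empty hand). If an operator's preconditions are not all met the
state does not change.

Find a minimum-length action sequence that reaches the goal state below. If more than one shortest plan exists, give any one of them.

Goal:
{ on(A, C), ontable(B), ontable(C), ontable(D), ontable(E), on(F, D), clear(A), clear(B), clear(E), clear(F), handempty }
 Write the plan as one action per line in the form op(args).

step 1 (unstack(D, C)): towers=[B; C; E/A; F] holding=D
step 2 (putdown(D)): towers=[B; C; D; E/A; F] holding=-
step 3 (pickup(F)): towers=[B; C; D; E/A] holding=F
step 4 (stack(F, D)): towers=[B; C; D/F; E/A] holding=-
step 5 (unstack(A, E)): towers=[B; C; D/F; E] holding=A
step 6 (stack(A, C)): towers=[B; C/A; D/F; E] holding=-
goal check: towers=[B; C/A; D/F; E] holding=- — reached (length 6, optimal by BFS)

unstack(D, C)
putdown(D)
pickup(F)
stack(F, D)
unstack(A, E)
stack(A, C)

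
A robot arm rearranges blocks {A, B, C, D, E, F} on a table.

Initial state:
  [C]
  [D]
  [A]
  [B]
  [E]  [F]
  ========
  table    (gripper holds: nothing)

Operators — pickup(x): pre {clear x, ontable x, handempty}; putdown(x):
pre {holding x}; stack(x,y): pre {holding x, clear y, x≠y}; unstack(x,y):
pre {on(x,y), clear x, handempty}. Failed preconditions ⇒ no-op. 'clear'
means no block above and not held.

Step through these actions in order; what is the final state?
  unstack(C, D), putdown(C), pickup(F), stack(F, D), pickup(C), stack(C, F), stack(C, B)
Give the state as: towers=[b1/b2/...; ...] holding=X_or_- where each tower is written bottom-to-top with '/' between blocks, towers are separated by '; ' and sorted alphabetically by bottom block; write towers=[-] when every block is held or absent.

towers=[E/B/A/D/F/C] holding=-

step 1 (unstack(C, D)): towers=[E/B/A/D; F] holding=C
step 2 (putdown(C)): towers=[C; E/B/A/D; F] holding=-
step 3 (pickup(F)): towers=[C; E/B/A/D] holding=F
step 4 (stack(F, D)): towers=[C; E/B/A/D/F] holding=-
step 5 (pickup(C)): towers=[E/B/A/D/F] holding=C
step 6 (stack(C, F)): towers=[E/B/A/D/F/C] holding=-
step 7 (stack(C, B)) [no-op]: towers=[E/B/A/D/F/C] holding=-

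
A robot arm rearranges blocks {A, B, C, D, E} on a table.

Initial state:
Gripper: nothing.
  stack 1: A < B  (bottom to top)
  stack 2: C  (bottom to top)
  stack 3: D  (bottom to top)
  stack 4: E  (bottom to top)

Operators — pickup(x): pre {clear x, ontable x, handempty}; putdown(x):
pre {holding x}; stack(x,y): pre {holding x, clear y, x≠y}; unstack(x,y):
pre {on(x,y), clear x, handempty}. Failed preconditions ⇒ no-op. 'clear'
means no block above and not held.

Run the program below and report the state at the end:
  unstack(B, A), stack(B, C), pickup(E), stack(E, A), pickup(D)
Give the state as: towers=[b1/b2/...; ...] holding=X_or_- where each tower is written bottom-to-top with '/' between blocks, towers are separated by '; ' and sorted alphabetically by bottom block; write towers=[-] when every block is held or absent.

step 1 (unstack(B, A)): towers=[A; C; D; E] holding=B
step 2 (stack(B, C)): towers=[A; C/B; D; E] holding=-
step 3 (pickup(E)): towers=[A; C/B; D] holding=E
step 4 (stack(E, A)): towers=[A/E; C/B; D] holding=-
step 5 (pickup(D)): towers=[A/E; C/B] holding=D

towers=[A/E; C/B] holding=D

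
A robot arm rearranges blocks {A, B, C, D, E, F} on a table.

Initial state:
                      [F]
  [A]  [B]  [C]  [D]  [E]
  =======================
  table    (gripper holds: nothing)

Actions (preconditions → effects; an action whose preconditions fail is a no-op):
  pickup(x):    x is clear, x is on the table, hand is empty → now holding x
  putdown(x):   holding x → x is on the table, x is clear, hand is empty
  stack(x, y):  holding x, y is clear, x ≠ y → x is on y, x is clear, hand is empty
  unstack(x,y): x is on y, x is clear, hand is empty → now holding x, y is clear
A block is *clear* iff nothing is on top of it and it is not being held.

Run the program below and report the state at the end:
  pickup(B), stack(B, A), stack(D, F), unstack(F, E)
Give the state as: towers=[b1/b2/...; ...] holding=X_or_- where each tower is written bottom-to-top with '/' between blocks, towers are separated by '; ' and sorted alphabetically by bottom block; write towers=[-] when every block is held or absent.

towers=[A/B; C; D; E] holding=F

step 1 (pickup(B)): towers=[A; C; D; E/F] holding=B
step 2 (stack(B, A)): towers=[A/B; C; D; E/F] holding=-
step 3 (stack(D, F)) [no-op]: towers=[A/B; C; D; E/F] holding=-
step 4 (unstack(F, E)): towers=[A/B; C; D; E] holding=F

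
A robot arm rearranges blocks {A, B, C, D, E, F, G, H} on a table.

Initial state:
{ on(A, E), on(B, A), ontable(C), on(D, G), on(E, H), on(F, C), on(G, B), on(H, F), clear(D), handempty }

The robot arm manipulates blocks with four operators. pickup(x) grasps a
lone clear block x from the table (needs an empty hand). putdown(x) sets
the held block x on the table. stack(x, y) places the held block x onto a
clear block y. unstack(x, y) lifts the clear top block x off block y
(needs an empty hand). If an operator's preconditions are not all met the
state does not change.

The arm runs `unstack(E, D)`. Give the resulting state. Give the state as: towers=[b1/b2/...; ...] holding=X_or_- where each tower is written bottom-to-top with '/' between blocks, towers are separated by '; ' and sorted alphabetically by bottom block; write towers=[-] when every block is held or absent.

towers=[C/F/H/E/A/B/G/D] holding=-

before: towers=[C/F/H/E/A/B/G/D] holding=-
pre[unstack(E, D)]: on(E,D) ✗, clear(E) ✗, handempty ✓
on(E,D), clear(E) unmet → unstack(E, D) is a no-op
after:  towers=[C/F/H/E/A/B/G/D] holding=-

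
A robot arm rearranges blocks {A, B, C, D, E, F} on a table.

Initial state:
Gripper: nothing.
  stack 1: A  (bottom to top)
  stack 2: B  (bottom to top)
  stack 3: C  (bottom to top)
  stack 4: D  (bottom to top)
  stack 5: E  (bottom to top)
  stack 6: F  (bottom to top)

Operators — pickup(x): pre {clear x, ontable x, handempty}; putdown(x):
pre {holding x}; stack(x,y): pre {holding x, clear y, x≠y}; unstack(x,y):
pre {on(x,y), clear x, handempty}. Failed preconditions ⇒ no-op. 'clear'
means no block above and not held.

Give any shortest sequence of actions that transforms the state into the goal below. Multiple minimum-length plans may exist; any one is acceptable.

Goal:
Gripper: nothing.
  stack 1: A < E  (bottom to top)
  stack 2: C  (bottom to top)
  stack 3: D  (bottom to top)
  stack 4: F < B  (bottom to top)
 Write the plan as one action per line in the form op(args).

pickup(B)
stack(B, F)
pickup(E)
stack(E, A)

step 1 (pickup(B)): towers=[A; C; D; E; F] holding=B
step 2 (stack(B, F)): towers=[A; C; D; E; F/B] holding=-
step 3 (pickup(E)): towers=[A; C; D; F/B] holding=E
step 4 (stack(E, A)): towers=[A/E; C; D; F/B] holding=-
goal check: towers=[A/E; C; D; F/B] holding=- — reached (length 4, optimal by BFS)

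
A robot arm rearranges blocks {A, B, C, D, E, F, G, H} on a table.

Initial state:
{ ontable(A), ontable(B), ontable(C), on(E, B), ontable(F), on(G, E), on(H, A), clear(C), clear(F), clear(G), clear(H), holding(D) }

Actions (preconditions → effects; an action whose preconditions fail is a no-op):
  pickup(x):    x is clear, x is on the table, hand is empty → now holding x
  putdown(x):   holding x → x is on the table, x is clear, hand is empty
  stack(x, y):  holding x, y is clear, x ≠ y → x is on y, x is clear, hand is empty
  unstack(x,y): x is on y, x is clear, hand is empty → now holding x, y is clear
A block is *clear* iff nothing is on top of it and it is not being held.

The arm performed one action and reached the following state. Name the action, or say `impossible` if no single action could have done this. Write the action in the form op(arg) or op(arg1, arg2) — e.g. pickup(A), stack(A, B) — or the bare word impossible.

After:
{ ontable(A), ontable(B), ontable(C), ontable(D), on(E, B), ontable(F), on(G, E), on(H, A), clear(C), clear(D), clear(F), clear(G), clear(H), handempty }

putdown(D)

target: towers=[A/H; B/E/G; C; D; F] holding=-
        putdown(D) → towers=[A/H; B/E/G; C; D; F] holding=-  ← match
       stack(D, G) → towers=[A/H; B/E/G/D; C; F] holding=-
       stack(D, H) → towers=[A/H/D; B/E/G; C; F] holding=-
       stack(D, F) → towers=[A/H; B/E/G; C; F/D] holding=-
       stack(D, C) → towers=[A/H; B/E/G; C/D; F] holding=-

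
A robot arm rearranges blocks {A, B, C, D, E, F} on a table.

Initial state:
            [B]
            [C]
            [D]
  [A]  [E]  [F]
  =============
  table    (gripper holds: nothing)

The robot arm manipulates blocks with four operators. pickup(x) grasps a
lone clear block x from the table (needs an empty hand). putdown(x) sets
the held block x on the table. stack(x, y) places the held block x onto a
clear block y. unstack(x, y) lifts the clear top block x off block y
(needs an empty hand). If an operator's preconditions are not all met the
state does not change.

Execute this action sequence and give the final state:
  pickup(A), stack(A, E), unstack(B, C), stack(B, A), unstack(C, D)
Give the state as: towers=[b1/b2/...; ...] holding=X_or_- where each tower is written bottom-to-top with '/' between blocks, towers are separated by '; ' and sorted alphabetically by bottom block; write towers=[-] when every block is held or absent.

towers=[E/A/B; F/D] holding=C

step 1 (pickup(A)): towers=[E; F/D/C/B] holding=A
step 2 (stack(A, E)): towers=[E/A; F/D/C/B] holding=-
step 3 (unstack(B, C)): towers=[E/A; F/D/C] holding=B
step 4 (stack(B, A)): towers=[E/A/B; F/D/C] holding=-
step 5 (unstack(C, D)): towers=[E/A/B; F/D] holding=C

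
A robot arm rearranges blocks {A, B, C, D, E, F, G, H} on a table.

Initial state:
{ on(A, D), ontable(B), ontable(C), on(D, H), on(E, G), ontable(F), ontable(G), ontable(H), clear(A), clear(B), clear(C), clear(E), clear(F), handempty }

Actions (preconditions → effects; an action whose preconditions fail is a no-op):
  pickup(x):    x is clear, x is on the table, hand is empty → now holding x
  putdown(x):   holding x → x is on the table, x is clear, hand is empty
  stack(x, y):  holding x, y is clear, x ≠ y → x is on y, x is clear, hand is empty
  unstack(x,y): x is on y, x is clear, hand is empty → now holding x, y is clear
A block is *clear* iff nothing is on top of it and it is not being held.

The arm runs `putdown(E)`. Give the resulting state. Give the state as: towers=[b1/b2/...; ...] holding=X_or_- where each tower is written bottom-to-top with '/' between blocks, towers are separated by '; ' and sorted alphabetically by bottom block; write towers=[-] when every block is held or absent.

towers=[B; C; F; G/E; H/D/A] holding=-

before: towers=[B; C; F; G/E; H/D/A] holding=-
pre[putdown(E)]: holding(E) fail
holding(E) unmet → putdown(E) is a no-op
after:  towers=[B; C; F; G/E; H/D/A] holding=-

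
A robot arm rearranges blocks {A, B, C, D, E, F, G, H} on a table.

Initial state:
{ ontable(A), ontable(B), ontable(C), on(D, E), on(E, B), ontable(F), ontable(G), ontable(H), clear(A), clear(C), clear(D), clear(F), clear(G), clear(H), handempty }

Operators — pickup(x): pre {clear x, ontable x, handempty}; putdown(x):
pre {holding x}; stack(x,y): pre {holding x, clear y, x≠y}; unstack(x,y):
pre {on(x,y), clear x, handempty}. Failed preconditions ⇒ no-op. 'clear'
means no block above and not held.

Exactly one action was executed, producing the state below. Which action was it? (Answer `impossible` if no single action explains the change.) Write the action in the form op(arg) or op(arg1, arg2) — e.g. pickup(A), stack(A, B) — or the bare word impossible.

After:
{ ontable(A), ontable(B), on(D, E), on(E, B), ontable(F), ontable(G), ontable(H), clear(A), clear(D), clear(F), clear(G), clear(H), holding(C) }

target: towers=[A; B/E/D; F; G; H] holding=C
         pickup(G) → towers=[A; B/E/D; C; F; H] holding=G
         pickup(A) → towers=[B/E/D; C; F; G; H] holding=A
         pickup(H) → towers=[A; B/E/D; C; F; G] holding=H
         pickup(F) → towers=[A; B/E/D; C; G; H] holding=F
     unstack(D, E) → towers=[A; B/E; C; F; G; H] holding=D
         pickup(C) → towers=[A; B/E/D; F; G; H] holding=C  ← match

pickup(C)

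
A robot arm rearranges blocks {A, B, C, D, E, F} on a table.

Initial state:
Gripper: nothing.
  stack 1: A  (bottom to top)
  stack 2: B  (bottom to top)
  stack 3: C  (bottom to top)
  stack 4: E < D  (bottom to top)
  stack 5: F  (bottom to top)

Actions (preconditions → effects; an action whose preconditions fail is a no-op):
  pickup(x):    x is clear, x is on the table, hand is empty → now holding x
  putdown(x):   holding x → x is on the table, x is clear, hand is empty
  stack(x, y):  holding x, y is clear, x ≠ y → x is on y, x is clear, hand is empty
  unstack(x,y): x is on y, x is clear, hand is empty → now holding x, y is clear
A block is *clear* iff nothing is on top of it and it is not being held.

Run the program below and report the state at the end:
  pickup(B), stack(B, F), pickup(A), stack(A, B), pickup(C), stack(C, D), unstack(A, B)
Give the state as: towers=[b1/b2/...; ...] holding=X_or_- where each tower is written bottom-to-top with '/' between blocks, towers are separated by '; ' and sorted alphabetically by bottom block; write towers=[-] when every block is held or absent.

towers=[E/D/C; F/B] holding=A

step 1 (pickup(B)): towers=[A; C; E/D; F] holding=B
step 2 (stack(B, F)): towers=[A; C; E/D; F/B] holding=-
step 3 (pickup(A)): towers=[C; E/D; F/B] holding=A
step 4 (stack(A, B)): towers=[C; E/D; F/B/A] holding=-
step 5 (pickup(C)): towers=[E/D; F/B/A] holding=C
step 6 (stack(C, D)): towers=[E/D/C; F/B/A] holding=-
step 7 (unstack(A, B)): towers=[E/D/C; F/B] holding=A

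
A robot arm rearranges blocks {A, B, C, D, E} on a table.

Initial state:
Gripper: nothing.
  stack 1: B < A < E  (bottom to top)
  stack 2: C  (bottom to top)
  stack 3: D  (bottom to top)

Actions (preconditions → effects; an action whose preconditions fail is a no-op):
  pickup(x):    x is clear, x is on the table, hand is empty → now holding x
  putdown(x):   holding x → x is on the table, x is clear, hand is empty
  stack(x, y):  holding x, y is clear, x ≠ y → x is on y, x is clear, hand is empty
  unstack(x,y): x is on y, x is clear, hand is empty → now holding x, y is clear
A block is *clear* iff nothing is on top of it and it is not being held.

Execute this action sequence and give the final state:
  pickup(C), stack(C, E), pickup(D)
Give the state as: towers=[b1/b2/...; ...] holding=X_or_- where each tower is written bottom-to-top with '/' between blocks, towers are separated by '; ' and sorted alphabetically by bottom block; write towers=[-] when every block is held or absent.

towers=[B/A/E/C] holding=D

step 1 (pickup(C)): towers=[B/A/E; D] holding=C
step 2 (stack(C, E)): towers=[B/A/E/C; D] holding=-
step 3 (pickup(D)): towers=[B/A/E/C] holding=D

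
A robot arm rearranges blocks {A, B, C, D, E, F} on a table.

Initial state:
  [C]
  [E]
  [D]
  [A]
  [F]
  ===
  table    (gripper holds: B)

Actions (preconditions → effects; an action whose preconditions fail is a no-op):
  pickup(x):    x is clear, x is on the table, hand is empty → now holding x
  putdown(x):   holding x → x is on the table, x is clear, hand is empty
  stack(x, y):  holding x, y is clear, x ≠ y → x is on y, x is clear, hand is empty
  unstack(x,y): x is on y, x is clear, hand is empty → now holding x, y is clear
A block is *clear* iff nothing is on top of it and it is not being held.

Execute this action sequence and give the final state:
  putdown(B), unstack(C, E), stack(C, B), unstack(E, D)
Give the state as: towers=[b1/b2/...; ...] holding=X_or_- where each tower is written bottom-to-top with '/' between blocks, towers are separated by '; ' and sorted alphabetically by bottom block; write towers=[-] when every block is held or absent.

towers=[B/C; F/A/D] holding=E

step 1 (putdown(B)): towers=[B; F/A/D/E/C] holding=-
step 2 (unstack(C, E)): towers=[B; F/A/D/E] holding=C
step 3 (stack(C, B)): towers=[B/C; F/A/D/E] holding=-
step 4 (unstack(E, D)): towers=[B/C; F/A/D] holding=E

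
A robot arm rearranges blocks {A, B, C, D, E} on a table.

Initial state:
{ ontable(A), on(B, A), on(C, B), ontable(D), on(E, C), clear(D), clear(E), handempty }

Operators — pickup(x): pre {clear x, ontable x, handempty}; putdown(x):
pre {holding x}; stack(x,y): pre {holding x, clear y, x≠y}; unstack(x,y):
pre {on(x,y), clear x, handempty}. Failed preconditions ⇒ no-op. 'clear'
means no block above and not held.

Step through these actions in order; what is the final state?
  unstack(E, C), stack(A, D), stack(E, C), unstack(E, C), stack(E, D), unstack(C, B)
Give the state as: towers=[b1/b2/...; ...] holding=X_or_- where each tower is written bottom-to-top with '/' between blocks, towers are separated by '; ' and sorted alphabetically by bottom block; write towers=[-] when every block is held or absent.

towers=[A/B; D/E] holding=C

step 1 (unstack(E, C)): towers=[A/B/C; D] holding=E
step 2 (stack(A, D)) [no-op]: towers=[A/B/C; D] holding=E
step 3 (stack(E, C)): towers=[A/B/C/E; D] holding=-
step 4 (unstack(E, C)): towers=[A/B/C; D] holding=E
step 5 (stack(E, D)): towers=[A/B/C; D/E] holding=-
step 6 (unstack(C, B)): towers=[A/B; D/E] holding=C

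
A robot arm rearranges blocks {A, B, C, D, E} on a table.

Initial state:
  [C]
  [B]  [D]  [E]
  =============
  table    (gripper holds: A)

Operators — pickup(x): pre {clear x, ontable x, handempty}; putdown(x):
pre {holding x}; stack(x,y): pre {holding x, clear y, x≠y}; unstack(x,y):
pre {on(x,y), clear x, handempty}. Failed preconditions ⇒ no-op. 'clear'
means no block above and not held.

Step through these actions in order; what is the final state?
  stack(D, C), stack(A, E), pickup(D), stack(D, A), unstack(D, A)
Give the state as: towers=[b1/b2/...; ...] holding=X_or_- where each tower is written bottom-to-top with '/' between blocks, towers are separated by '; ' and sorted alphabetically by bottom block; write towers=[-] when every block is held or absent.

towers=[B/C; E/A] holding=D

step 1 (stack(D, C)) [no-op]: towers=[B/C; D; E] holding=A
step 2 (stack(A, E)): towers=[B/C; D; E/A] holding=-
step 3 (pickup(D)): towers=[B/C; E/A] holding=D
step 4 (stack(D, A)): towers=[B/C; E/A/D] holding=-
step 5 (unstack(D, A)): towers=[B/C; E/A] holding=D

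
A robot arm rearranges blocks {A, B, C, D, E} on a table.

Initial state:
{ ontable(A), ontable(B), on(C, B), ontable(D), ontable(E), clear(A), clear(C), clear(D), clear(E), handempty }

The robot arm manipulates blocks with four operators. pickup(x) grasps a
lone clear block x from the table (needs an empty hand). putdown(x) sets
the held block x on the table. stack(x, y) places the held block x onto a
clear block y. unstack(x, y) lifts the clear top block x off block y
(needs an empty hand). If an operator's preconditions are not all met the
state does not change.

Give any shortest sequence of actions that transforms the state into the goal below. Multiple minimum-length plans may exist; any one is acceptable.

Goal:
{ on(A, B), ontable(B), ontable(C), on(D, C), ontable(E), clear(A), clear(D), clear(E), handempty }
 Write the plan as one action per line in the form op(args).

unstack(C, B)
putdown(C)
pickup(D)
stack(D, C)
pickup(A)
stack(A, B)

step 1 (unstack(C, B)): towers=[A; B; D; E] holding=C
step 2 (putdown(C)): towers=[A; B; C; D; E] holding=-
step 3 (pickup(D)): towers=[A; B; C; E] holding=D
step 4 (stack(D, C)): towers=[A; B; C/D; E] holding=-
step 5 (pickup(A)): towers=[B; C/D; E] holding=A
step 6 (stack(A, B)): towers=[B/A; C/D; E] holding=-
goal check: towers=[B/A; C/D; E] holding=- — reached (length 6, optimal by BFS)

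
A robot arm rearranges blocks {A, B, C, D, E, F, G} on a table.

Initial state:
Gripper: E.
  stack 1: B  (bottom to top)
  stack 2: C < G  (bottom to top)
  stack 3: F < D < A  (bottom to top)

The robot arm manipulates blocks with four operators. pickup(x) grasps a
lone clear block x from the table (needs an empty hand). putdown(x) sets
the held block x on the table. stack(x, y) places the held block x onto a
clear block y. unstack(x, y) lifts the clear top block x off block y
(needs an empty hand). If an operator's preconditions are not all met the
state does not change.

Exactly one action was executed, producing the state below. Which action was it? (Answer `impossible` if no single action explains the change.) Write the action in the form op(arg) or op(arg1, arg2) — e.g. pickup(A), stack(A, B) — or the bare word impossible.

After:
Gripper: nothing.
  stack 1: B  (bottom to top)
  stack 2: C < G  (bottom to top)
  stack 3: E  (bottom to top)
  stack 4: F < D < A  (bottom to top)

putdown(E)

target: towers=[B; C/G; E; F/D/A] holding=-
        putdown(E) → towers=[B; C/G; E; F/D/A] holding=-  ← match
       stack(E, B) → towers=[B/E; C/G; F/D/A] holding=-
       stack(E, G) → towers=[B; C/G/E; F/D/A] holding=-
       stack(E, A) → towers=[B; C/G; F/D/A/E] holding=-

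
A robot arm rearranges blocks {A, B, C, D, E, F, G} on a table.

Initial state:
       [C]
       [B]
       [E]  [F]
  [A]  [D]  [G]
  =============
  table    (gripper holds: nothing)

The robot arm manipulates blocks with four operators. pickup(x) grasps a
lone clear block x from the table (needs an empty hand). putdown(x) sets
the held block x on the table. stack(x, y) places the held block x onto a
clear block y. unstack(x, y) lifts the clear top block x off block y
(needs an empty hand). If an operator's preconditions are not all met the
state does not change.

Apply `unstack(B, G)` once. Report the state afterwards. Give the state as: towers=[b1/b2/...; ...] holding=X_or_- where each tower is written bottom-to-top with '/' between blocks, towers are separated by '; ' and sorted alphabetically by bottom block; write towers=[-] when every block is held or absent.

towers=[A; D/E/B/C; G/F] holding=-

before: towers=[A; D/E/B/C; G/F] holding=-
pre[unstack(B, G)]: on(B,G) no, clear(B) no, handempty yes
on(B,G), clear(B) unmet → unstack(B, G) is a no-op
after:  towers=[A; D/E/B/C; G/F] holding=-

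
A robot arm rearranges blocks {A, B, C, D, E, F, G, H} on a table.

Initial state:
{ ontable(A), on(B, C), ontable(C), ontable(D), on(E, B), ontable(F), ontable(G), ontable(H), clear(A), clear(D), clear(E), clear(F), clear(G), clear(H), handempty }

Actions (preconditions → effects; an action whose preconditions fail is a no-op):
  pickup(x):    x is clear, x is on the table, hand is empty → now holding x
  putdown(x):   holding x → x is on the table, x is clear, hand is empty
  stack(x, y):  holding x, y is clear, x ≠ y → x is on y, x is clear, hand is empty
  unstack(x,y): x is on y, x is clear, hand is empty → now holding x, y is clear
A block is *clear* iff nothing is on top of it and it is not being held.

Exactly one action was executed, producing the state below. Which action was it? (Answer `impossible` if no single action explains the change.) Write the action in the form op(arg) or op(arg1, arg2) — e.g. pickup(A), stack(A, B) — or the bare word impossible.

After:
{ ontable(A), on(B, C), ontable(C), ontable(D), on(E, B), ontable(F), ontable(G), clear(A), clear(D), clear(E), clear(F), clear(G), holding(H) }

target: towers=[A; C/B/E; D; F; G] holding=H
         pickup(G) → towers=[A; C/B/E; D; F; H] holding=G
         pickup(A) → towers=[C/B/E; D; F; G; H] holding=A
     unstack(E, B) → towers=[A; C/B; D; F; G; H] holding=E
         pickup(H) → towers=[A; C/B/E; D; F; G] holding=H  ← match
         pickup(F) → towers=[A; C/B/E; D; G; H] holding=F
         pickup(D) → towers=[A; C/B/E; F; G; H] holding=D

pickup(H)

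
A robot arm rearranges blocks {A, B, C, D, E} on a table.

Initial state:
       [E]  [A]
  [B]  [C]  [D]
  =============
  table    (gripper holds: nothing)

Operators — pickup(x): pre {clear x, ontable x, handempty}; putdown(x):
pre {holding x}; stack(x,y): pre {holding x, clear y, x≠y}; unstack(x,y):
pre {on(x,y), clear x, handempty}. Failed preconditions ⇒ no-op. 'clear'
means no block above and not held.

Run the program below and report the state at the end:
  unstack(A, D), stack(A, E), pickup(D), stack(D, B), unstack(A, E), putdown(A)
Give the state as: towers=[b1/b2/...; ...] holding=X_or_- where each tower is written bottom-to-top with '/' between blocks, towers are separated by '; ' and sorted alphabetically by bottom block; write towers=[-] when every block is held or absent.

step 1 (unstack(A, D)): towers=[B; C/E; D] holding=A
step 2 (stack(A, E)): towers=[B; C/E/A; D] holding=-
step 3 (pickup(D)): towers=[B; C/E/A] holding=D
step 4 (stack(D, B)): towers=[B/D; C/E/A] holding=-
step 5 (unstack(A, E)): towers=[B/D; C/E] holding=A
step 6 (putdown(A)): towers=[A; B/D; C/E] holding=-

towers=[A; B/D; C/E] holding=-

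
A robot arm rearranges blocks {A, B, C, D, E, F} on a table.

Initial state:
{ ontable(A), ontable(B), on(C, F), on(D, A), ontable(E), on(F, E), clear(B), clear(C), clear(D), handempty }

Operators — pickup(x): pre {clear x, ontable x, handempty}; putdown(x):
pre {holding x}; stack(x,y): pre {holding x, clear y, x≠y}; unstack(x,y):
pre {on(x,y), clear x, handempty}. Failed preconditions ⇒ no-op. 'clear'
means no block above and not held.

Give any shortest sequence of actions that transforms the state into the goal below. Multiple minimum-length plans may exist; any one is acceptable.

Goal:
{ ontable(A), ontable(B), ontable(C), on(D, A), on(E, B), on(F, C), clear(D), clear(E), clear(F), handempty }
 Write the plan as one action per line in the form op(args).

unstack(C, F)
putdown(C)
unstack(F, E)
stack(F, C)
pickup(E)
stack(E, B)

step 1 (unstack(C, F)): towers=[A/D; B; E/F] holding=C
step 2 (putdown(C)): towers=[A/D; B; C; E/F] holding=-
step 3 (unstack(F, E)): towers=[A/D; B; C; E] holding=F
step 4 (stack(F, C)): towers=[A/D; B; C/F; E] holding=-
step 5 (pickup(E)): towers=[A/D; B; C/F] holding=E
step 6 (stack(E, B)): towers=[A/D; B/E; C/F] holding=-
goal check: towers=[A/D; B/E; C/F] holding=- — reached (length 6, optimal by BFS)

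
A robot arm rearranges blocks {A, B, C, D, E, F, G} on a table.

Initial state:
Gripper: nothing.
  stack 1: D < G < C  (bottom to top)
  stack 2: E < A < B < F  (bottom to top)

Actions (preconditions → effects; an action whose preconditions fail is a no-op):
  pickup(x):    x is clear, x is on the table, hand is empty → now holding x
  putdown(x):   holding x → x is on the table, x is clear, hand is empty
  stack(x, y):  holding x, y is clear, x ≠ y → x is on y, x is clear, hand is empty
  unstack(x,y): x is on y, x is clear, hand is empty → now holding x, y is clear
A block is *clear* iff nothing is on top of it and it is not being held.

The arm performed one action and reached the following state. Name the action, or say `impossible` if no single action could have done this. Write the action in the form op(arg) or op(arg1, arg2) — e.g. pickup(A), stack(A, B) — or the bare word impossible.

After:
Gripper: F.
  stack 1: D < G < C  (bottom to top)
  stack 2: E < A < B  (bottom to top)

target: towers=[D/G/C; E/A/B] holding=F
     unstack(F, B) → towers=[D/G/C; E/A/B] holding=F  ← match
     unstack(C, G) → towers=[D/G; E/A/B/F] holding=C

unstack(F, B)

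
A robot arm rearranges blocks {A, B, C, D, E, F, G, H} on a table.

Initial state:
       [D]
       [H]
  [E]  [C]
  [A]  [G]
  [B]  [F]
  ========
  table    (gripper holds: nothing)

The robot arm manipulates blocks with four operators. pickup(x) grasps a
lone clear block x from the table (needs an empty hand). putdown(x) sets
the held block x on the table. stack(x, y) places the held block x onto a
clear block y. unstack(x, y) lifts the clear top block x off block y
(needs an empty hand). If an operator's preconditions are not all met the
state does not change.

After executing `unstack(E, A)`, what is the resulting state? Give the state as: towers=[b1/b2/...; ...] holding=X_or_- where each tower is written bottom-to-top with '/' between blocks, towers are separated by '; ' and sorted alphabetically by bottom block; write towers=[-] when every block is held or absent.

before: towers=[B/A/E; F/G/C/H/D] holding=-
pre[unstack(E, A)]: on(E,A) ✓, clear(E) ✓, handempty ✓
all met → apply unstack(E, A)
after:  towers=[B/A; F/G/C/H/D] holding=E

towers=[B/A; F/G/C/H/D] holding=E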